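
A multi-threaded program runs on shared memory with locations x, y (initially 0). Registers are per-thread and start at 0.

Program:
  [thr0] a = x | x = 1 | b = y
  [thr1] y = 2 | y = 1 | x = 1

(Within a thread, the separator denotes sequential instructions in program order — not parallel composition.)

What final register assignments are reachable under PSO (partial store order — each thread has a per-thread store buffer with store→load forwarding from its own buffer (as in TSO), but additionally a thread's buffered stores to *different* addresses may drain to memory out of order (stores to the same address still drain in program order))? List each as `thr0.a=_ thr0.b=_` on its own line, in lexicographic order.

outcome vector order: (thr0.a,thr0.b)
|PSO outcomes| = 6

thr0.a=0 thr0.b=0
thr0.a=0 thr0.b=1
thr0.a=0 thr0.b=2
thr0.a=1 thr0.b=0
thr0.a=1 thr0.b=1
thr0.a=1 thr0.b=2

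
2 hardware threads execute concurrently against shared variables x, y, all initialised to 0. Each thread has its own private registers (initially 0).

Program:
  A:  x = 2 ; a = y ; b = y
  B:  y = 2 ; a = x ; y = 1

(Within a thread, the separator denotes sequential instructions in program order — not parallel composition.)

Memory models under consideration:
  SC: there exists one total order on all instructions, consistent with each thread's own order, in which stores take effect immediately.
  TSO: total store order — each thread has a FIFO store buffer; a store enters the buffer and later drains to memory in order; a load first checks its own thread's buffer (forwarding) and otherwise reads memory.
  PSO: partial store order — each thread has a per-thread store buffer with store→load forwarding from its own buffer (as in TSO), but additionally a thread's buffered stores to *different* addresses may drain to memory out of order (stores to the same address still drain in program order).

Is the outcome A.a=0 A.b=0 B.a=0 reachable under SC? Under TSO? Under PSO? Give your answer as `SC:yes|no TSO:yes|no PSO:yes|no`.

SC:no TSO:yes PSO:yes

outcome vector order: (A.a,A.b,B.a)
under SC → 002; 012; 022; 110; 112; 210; 212; 220; 222
under TSO → 000; 002; 010; 012; 020; 022; 110; 112; 210; 212; 220; 222
under PSO → 000; 002; 010; 012; 020; 022; 110; 112; 210; 212; 220; 222
target 000 ∈ {TSO,PSO}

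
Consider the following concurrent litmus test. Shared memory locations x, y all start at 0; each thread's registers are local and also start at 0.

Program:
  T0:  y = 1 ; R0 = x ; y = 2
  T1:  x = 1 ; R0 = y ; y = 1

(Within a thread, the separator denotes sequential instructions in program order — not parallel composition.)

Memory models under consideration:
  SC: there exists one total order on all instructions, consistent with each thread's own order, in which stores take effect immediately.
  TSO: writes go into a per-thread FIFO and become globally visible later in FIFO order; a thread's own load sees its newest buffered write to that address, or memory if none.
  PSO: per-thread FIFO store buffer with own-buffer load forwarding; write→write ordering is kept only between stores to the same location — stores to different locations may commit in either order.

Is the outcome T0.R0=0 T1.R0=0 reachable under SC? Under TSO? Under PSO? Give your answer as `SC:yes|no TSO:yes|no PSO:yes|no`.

outcome vector order: (T0.R0,T1.R0)
SC (5): <0 1>, <0 2>, <1 0>, <1 1>, <1 2>
TSO (6): <0 0>, <0 1>, <0 2>, <1 0>, <1 1>, <1 2>
PSO (6): <0 0>, <0 1>, <0 2>, <1 0>, <1 1>, <1 2>
target <0 0> ∈ {TSO,PSO}

SC:no TSO:yes PSO:yes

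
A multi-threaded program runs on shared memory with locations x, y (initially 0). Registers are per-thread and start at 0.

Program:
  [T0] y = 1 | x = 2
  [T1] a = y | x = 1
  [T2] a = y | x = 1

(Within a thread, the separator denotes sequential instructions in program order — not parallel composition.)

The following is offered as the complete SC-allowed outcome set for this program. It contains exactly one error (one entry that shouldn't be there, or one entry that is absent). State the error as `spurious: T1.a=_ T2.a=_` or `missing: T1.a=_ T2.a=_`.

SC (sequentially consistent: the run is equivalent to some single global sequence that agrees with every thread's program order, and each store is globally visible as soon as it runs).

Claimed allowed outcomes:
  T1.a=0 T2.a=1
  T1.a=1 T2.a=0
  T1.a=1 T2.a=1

outcome vector order: (T1.a,T2.a)
[SC] allowed = {<0 0>, <0 1>, <1 0>, <1 1>}
SC∖claimed = {<0 0>}

missing: T1.a=0 T2.a=0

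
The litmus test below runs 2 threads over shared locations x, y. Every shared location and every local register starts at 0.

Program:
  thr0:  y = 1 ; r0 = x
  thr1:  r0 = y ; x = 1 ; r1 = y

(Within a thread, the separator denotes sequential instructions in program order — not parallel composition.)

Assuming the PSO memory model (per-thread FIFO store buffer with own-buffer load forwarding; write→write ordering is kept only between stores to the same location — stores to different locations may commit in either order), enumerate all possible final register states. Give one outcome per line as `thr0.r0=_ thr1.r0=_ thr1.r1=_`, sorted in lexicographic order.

outcome vector order: (thr0.r0,thr1.r0,thr1.r1)
|PSO outcomes| = 6

thr0.r0=0 thr1.r0=0 thr1.r1=0
thr0.r0=0 thr1.r0=0 thr1.r1=1
thr0.r0=0 thr1.r0=1 thr1.r1=1
thr0.r0=1 thr1.r0=0 thr1.r1=0
thr0.r0=1 thr1.r0=0 thr1.r1=1
thr0.r0=1 thr1.r0=1 thr1.r1=1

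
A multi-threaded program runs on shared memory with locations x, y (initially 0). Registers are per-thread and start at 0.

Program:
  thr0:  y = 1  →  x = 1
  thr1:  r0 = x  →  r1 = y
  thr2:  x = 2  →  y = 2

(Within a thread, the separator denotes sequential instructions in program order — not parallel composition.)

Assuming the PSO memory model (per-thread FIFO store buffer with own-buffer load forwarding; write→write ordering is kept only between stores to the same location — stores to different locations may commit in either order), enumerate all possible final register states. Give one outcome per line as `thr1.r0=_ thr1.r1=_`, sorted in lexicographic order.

outcome vector order: (thr1.r0,thr1.r1)
|PSO outcomes| = 9

thr1.r0=0 thr1.r1=0
thr1.r0=0 thr1.r1=1
thr1.r0=0 thr1.r1=2
thr1.r0=1 thr1.r1=0
thr1.r0=1 thr1.r1=1
thr1.r0=1 thr1.r1=2
thr1.r0=2 thr1.r1=0
thr1.r0=2 thr1.r1=1
thr1.r0=2 thr1.r1=2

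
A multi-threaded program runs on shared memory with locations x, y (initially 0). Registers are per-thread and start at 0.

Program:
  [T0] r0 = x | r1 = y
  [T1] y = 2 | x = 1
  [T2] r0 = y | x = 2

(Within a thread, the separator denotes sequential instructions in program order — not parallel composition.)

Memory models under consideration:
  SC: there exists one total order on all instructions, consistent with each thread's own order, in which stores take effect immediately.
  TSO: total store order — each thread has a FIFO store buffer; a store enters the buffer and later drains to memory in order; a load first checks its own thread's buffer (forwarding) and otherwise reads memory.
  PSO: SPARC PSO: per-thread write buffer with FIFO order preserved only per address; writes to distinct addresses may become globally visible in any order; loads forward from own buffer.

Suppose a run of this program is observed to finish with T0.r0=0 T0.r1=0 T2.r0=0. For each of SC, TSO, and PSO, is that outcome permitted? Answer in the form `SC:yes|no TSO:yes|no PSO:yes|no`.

SC:yes TSO:yes PSO:yes

outcome vector order: (T0.r0,T0.r1,T2.r0)
SC (9): 000; 002; 020; 022; 120; 122; 200; 220; 222
TSO (9): 000; 002; 020; 022; 120; 122; 200; 220; 222
PSO (11): 000; 002; 020; 022; 100; 102; 120; 122; 200; 220; 222
target 000 ∈ {SC,TSO,PSO}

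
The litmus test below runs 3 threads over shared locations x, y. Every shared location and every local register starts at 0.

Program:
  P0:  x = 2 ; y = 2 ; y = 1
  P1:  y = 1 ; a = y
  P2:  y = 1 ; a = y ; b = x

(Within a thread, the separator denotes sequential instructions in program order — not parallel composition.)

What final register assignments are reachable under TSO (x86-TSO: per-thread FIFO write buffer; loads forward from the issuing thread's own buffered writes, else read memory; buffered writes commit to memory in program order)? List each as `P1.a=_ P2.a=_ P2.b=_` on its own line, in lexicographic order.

outcome vector order: (P1.a,P2.a,P2.b)
|TSO outcomes| = 6

P1.a=1 P2.a=1 P2.b=0
P1.a=1 P2.a=1 P2.b=2
P1.a=1 P2.a=2 P2.b=2
P1.a=2 P2.a=1 P2.b=0
P1.a=2 P2.a=1 P2.b=2
P1.a=2 P2.a=2 P2.b=2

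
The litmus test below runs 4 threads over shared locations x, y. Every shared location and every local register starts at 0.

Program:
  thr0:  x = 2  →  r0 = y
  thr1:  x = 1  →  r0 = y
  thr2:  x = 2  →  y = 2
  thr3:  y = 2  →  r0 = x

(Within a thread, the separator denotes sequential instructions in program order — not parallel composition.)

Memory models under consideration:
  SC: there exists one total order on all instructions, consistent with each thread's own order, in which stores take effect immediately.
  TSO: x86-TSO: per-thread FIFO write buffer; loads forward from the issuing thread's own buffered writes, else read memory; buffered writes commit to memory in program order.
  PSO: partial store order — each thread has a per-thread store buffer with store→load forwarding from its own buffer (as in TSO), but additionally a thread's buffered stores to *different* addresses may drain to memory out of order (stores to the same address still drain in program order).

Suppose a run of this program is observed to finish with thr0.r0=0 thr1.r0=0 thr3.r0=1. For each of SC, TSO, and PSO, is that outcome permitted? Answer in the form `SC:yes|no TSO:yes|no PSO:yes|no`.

outcome vector order: (thr0.r0,thr1.r0,thr3.r0)
under SC → (0,0,1); (0,0,2); (0,2,1); (0,2,2); (2,0,1); (2,0,2); (2,2,0); (2,2,1); (2,2,2)
under TSO → (0,0,0); (0,0,1); (0,0,2); (0,2,0); (0,2,1); (0,2,2); (2,0,0); (2,0,1); (2,0,2); (2,2,0); (2,2,1); (2,2,2)
under PSO → (0,0,0); (0,0,1); (0,0,2); (0,2,0); (0,2,1); (0,2,2); (2,0,0); (2,0,1); (2,0,2); (2,2,0); (2,2,1); (2,2,2)
target (0,0,1) ∈ {SC,TSO,PSO}

SC:yes TSO:yes PSO:yes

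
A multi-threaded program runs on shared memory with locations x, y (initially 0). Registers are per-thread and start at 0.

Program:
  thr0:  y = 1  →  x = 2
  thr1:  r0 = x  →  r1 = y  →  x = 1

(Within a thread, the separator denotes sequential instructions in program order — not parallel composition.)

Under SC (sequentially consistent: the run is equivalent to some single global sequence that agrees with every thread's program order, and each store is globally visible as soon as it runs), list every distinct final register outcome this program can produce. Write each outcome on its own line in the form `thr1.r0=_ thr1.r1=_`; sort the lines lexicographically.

thr1.r0=0 thr1.r1=0
thr1.r0=0 thr1.r1=1
thr1.r0=2 thr1.r1=1

outcome vector order: (thr1.r0,thr1.r1)
|SC outcomes| = 3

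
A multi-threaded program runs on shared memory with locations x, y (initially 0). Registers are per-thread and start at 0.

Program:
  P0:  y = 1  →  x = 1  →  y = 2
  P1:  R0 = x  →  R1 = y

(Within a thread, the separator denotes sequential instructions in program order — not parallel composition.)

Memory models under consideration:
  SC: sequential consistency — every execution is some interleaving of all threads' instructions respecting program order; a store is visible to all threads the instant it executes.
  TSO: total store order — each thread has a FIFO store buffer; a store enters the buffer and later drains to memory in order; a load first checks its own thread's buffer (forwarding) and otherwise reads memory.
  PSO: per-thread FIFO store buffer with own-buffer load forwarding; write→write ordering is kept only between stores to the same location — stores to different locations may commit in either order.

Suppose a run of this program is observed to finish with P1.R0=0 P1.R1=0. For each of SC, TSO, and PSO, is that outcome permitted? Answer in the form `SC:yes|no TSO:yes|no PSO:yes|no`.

outcome vector order: (P1.R0,P1.R1)
[SC] allowed = {<0 0>, <0 1>, <0 2>, <1 1>, <1 2>}
[TSO] allowed = {<0 0>, <0 1>, <0 2>, <1 1>, <1 2>}
[PSO] allowed = {<0 0>, <0 1>, <0 2>, <1 0>, <1 1>, <1 2>}
target <0 0> ∈ {SC,TSO,PSO}

SC:yes TSO:yes PSO:yes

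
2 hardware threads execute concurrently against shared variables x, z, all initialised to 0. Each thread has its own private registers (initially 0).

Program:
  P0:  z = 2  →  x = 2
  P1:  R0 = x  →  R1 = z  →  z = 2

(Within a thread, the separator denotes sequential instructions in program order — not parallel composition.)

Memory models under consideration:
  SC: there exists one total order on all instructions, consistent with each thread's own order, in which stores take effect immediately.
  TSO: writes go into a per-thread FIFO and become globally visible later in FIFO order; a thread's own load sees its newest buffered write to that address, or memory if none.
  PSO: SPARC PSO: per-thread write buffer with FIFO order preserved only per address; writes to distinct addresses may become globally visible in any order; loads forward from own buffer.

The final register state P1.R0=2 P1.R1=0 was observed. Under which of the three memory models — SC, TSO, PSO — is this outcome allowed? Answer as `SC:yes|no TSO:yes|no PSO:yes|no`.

SC:no TSO:no PSO:yes

outcome vector order: (P1.R0,P1.R1)
SC (3): 00 02 22
TSO (3): 00 02 22
PSO (4): 00 02 20 22
target 20 ∈ {PSO}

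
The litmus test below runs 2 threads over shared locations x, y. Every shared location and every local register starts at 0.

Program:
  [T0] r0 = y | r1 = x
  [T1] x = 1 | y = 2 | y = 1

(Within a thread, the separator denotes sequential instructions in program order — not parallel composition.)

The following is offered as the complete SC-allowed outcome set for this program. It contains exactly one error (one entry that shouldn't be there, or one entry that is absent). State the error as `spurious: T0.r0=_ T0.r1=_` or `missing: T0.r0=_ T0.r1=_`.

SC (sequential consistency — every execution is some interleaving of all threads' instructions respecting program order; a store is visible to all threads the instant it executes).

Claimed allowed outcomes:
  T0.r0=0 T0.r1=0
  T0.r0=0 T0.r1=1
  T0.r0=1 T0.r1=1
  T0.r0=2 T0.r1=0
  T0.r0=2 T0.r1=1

spurious: T0.r0=2 T0.r1=0

outcome vector order: (T0.r0,T0.r1)
under SC → (0,0) (0,1) (1,1) (2,1)
claimed∖SC = {(2,0)}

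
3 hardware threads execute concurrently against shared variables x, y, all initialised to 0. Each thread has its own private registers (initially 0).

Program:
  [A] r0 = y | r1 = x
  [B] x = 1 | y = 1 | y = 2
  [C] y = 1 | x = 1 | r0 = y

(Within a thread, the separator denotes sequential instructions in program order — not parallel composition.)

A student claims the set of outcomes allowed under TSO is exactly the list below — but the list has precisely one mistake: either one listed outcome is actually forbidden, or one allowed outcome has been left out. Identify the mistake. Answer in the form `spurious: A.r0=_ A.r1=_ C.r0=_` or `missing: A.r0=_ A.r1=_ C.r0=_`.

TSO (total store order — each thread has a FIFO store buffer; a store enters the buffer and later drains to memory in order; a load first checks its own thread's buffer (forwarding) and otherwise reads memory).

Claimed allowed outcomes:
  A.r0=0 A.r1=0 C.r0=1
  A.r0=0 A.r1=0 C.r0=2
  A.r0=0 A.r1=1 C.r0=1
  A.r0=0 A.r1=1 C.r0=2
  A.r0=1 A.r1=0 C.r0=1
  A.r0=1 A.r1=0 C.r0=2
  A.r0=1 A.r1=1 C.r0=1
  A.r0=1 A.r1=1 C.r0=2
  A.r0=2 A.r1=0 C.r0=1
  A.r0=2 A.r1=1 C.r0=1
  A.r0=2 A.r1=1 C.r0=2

outcome vector order: (A.r0,A.r1,C.r0)
under TSO → <0 0 1> <0 0 2> <0 1 1> <0 1 2> <1 0 1> <1 0 2> <1 1 1> <1 1 2> <2 1 1> <2 1 2>
claimed∖TSO = {<2 0 1>}

spurious: A.r0=2 A.r1=0 C.r0=1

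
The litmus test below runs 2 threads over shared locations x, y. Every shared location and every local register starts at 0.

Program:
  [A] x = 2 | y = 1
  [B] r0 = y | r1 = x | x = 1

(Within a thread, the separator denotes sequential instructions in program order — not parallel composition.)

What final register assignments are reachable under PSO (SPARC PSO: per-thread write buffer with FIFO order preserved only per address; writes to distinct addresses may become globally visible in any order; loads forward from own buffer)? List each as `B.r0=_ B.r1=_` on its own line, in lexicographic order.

B.r0=0 B.r1=0
B.r0=0 B.r1=2
B.r0=1 B.r1=0
B.r0=1 B.r1=2

outcome vector order: (B.r0,B.r1)
|PSO outcomes| = 4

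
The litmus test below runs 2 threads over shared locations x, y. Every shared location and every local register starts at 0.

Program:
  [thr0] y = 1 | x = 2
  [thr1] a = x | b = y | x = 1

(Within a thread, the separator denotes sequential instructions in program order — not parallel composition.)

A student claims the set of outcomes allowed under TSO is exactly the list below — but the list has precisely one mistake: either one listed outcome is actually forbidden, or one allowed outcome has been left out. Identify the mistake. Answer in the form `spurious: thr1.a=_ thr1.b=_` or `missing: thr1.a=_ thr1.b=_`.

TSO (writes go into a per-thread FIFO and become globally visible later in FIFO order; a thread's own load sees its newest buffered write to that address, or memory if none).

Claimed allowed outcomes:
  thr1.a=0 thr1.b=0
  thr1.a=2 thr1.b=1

outcome vector order: (thr1.a,thr1.b)
under TSO → (0,0), (0,1), (2,1)
TSO∖claimed = {(0,1)}

missing: thr1.a=0 thr1.b=1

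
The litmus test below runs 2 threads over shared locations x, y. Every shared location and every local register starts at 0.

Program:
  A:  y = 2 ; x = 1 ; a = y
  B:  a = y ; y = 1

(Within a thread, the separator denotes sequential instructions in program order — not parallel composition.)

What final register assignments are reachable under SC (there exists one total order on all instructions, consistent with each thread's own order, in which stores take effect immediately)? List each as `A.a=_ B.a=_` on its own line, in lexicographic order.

A.a=1 B.a=0
A.a=1 B.a=2
A.a=2 B.a=0
A.a=2 B.a=2

outcome vector order: (A.a,B.a)
|SC outcomes| = 4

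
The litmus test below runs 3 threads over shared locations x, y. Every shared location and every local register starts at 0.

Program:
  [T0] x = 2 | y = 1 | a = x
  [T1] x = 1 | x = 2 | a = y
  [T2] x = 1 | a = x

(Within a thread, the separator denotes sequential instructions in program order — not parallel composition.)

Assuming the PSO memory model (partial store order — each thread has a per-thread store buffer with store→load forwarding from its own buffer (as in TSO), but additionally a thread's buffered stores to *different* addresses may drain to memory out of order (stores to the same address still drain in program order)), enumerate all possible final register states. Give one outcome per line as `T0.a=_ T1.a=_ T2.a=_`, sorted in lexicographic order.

T0.a=1 T1.a=0 T2.a=1
T0.a=1 T1.a=0 T2.a=2
T0.a=1 T1.a=1 T2.a=1
T0.a=1 T1.a=1 T2.a=2
T0.a=2 T1.a=0 T2.a=1
T0.a=2 T1.a=0 T2.a=2
T0.a=2 T1.a=1 T2.a=1
T0.a=2 T1.a=1 T2.a=2

outcome vector order: (T0.a,T1.a,T2.a)
|PSO outcomes| = 8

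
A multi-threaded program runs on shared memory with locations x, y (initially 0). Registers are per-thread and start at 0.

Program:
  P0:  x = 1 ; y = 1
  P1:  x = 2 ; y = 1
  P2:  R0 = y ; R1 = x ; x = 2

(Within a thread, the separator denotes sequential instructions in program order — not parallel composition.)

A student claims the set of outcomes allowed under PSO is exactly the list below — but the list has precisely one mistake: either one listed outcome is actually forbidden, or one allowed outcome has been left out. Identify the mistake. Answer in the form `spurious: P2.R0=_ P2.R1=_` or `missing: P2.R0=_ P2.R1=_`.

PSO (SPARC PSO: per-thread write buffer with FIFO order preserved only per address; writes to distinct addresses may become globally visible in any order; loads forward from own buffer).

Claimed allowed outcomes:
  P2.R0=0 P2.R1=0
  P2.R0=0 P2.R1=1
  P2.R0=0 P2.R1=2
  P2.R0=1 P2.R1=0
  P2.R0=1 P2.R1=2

missing: P2.R0=1 P2.R1=1

outcome vector order: (P2.R0,P2.R1)
PSO (6): 00, 01, 02, 10, 11, 12
PSO∖claimed = {11}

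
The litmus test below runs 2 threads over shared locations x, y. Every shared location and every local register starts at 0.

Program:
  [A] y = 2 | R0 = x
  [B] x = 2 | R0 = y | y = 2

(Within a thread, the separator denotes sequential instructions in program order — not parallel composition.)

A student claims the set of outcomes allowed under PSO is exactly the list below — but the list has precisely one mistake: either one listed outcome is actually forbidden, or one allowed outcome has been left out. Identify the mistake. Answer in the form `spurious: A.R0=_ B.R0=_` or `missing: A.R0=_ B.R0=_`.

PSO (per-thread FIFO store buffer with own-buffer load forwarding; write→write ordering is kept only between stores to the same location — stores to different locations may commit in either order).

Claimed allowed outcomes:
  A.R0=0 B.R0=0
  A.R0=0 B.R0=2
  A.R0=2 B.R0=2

missing: A.R0=2 B.R0=0

outcome vector order: (A.R0,B.R0)
[PSO] allowed = {00; 02; 20; 22}
PSO∖claimed = {20}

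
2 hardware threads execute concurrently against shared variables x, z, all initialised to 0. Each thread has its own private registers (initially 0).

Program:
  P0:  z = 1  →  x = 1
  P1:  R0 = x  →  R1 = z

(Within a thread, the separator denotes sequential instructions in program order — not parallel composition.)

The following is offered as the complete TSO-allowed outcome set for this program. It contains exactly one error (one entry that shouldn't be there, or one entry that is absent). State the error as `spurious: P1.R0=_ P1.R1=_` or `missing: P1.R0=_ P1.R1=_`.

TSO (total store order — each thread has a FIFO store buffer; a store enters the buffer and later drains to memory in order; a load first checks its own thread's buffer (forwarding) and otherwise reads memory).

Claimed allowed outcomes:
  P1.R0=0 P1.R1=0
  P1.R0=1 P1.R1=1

outcome vector order: (P1.R0,P1.R1)
[TSO] allowed = {0/0; 0/1; 1/1}
TSO∖claimed = {0/1}

missing: P1.R0=0 P1.R1=1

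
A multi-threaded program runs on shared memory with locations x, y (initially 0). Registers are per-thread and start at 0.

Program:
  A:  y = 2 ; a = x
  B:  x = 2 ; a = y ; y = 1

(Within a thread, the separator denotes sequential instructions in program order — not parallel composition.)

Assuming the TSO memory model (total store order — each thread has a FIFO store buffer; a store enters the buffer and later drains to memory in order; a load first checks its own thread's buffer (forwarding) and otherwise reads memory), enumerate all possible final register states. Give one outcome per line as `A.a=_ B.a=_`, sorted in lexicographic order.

A.a=0 B.a=0
A.a=0 B.a=2
A.a=2 B.a=0
A.a=2 B.a=2

outcome vector order: (A.a,B.a)
|TSO outcomes| = 4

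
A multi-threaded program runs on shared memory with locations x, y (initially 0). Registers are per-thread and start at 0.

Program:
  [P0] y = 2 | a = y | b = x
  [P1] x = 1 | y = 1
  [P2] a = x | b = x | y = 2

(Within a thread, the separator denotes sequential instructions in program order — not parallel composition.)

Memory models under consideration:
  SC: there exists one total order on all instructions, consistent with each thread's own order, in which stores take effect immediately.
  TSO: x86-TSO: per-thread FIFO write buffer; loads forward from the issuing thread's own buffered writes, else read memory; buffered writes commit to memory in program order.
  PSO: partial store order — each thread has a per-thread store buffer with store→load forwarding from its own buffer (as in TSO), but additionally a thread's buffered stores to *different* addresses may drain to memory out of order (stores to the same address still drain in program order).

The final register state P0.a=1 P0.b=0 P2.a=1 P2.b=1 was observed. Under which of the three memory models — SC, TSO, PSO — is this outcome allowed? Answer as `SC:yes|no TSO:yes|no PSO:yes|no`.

outcome vector order: (P0.a,P0.b,P2.a,P2.b)
[SC] allowed = {1/1/0/0, 1/1/0/1, 1/1/1/1, 2/0/0/0, 2/0/0/1, 2/0/1/1, 2/1/0/0, 2/1/0/1, 2/1/1/1}
[TSO] allowed = {1/1/0/0, 1/1/0/1, 1/1/1/1, 2/0/0/0, 2/0/0/1, 2/0/1/1, 2/1/0/0, 2/1/0/1, 2/1/1/1}
[PSO] allowed = {1/0/0/0, 1/0/0/1, 1/0/1/1, 1/1/0/0, 1/1/0/1, 1/1/1/1, 2/0/0/0, 2/0/0/1, 2/0/1/1, 2/1/0/0, 2/1/0/1, 2/1/1/1}
target 1/0/1/1 ∈ {PSO}

SC:no TSO:no PSO:yes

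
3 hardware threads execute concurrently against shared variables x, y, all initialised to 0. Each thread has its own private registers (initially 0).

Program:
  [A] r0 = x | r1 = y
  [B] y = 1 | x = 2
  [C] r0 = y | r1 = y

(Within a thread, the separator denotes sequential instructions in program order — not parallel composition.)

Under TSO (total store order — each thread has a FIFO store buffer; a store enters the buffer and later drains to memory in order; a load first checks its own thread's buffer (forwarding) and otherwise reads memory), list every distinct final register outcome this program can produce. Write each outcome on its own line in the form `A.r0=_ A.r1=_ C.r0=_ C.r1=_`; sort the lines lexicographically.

A.r0=0 A.r1=0 C.r0=0 C.r1=0
A.r0=0 A.r1=0 C.r0=0 C.r1=1
A.r0=0 A.r1=0 C.r0=1 C.r1=1
A.r0=0 A.r1=1 C.r0=0 C.r1=0
A.r0=0 A.r1=1 C.r0=0 C.r1=1
A.r0=0 A.r1=1 C.r0=1 C.r1=1
A.r0=2 A.r1=1 C.r0=0 C.r1=0
A.r0=2 A.r1=1 C.r0=0 C.r1=1
A.r0=2 A.r1=1 C.r0=1 C.r1=1

outcome vector order: (A.r0,A.r1,C.r0,C.r1)
|TSO outcomes| = 9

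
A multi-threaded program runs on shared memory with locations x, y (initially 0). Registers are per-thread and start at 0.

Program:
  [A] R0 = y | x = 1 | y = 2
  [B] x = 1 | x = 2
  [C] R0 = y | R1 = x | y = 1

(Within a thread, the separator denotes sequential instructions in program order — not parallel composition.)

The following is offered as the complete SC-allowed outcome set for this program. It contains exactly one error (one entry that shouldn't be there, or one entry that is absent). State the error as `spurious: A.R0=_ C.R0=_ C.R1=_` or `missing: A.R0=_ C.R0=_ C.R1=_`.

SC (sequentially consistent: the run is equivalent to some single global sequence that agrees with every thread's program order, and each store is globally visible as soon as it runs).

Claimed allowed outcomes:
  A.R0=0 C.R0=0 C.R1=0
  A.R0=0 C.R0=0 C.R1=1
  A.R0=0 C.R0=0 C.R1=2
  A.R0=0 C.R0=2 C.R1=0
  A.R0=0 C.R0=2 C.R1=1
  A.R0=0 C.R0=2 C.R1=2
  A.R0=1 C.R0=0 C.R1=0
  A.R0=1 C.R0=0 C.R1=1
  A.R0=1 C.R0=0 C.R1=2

spurious: A.R0=0 C.R0=2 C.R1=0

outcome vector order: (A.R0,C.R0,C.R1)
SC (8): 000, 001, 002, 021, 022, 100, 101, 102
claimed∖SC = {020}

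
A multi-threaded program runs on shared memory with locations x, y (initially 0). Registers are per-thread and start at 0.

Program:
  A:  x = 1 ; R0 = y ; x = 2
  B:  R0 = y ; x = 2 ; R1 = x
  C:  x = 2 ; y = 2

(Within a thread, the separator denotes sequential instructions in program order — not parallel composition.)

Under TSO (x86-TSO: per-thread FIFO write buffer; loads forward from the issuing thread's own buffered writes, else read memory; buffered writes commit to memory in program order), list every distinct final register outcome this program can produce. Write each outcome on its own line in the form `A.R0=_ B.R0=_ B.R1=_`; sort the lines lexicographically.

outcome vector order: (A.R0,B.R0,B.R1)
|TSO outcomes| = 8

A.R0=0 B.R0=0 B.R1=1
A.R0=0 B.R0=0 B.R1=2
A.R0=0 B.R0=2 B.R1=1
A.R0=0 B.R0=2 B.R1=2
A.R0=2 B.R0=0 B.R1=1
A.R0=2 B.R0=0 B.R1=2
A.R0=2 B.R0=2 B.R1=1
A.R0=2 B.R0=2 B.R1=2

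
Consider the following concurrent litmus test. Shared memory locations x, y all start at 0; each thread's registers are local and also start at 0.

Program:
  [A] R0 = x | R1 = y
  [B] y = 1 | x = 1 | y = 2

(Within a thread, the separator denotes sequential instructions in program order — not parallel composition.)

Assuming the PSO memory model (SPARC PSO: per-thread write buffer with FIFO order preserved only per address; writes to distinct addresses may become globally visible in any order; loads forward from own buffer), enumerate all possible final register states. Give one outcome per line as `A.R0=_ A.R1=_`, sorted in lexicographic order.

A.R0=0 A.R1=0
A.R0=0 A.R1=1
A.R0=0 A.R1=2
A.R0=1 A.R1=0
A.R0=1 A.R1=1
A.R0=1 A.R1=2

outcome vector order: (A.R0,A.R1)
|PSO outcomes| = 6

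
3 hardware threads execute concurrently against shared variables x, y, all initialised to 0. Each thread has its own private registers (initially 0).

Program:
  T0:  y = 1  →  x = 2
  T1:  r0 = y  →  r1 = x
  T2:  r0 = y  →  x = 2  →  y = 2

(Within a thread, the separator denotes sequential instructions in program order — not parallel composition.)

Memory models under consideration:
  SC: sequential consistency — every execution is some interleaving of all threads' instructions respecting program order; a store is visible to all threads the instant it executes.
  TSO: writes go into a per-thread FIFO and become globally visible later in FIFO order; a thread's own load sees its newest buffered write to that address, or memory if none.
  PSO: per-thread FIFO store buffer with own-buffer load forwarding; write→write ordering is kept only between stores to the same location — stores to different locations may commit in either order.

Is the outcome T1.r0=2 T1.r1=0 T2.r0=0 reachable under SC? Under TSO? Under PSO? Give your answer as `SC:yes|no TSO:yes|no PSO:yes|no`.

outcome vector order: (T1.r0,T1.r1,T2.r0)
SC: 10 outcomes — {(0,0,0); (0,0,1); (0,2,0); (0,2,1); (1,0,0); (1,0,1); (1,2,0); (1,2,1); (2,2,0); (2,2,1)}
TSO: 10 outcomes — {(0,0,0); (0,0,1); (0,2,0); (0,2,1); (1,0,0); (1,0,1); (1,2,0); (1,2,1); (2,2,0); (2,2,1)}
PSO: 12 outcomes — {(0,0,0); (0,0,1); (0,2,0); (0,2,1); (1,0,0); (1,0,1); (1,2,0); (1,2,1); (2,0,0); (2,0,1); (2,2,0); (2,2,1)}
target (2,0,0) ∈ {PSO}

SC:no TSO:no PSO:yes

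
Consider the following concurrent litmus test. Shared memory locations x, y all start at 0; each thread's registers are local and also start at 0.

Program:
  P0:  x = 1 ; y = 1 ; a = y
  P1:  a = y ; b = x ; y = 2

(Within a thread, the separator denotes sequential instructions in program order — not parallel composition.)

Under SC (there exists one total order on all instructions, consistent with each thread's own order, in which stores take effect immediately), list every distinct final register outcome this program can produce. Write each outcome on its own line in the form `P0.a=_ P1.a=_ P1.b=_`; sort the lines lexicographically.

P0.a=1 P1.a=0 P1.b=0
P0.a=1 P1.a=0 P1.b=1
P0.a=1 P1.a=1 P1.b=1
P0.a=2 P1.a=0 P1.b=0
P0.a=2 P1.a=0 P1.b=1
P0.a=2 P1.a=1 P1.b=1

outcome vector order: (P0.a,P1.a,P1.b)
|SC outcomes| = 6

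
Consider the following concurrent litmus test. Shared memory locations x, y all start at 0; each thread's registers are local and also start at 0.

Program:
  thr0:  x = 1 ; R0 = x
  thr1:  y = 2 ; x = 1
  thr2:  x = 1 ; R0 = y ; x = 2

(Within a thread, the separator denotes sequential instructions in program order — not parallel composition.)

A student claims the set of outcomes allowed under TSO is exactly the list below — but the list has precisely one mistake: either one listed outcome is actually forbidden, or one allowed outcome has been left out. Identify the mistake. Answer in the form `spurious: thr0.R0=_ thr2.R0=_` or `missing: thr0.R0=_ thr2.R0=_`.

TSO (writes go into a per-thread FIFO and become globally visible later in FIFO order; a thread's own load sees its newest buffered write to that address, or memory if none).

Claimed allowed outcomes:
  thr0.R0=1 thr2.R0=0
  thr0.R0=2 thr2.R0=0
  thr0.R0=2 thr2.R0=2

missing: thr0.R0=1 thr2.R0=2

outcome vector order: (thr0.R0,thr2.R0)
under TSO → <1 0>; <1 2>; <2 0>; <2 2>
TSO∖claimed = {<1 2>}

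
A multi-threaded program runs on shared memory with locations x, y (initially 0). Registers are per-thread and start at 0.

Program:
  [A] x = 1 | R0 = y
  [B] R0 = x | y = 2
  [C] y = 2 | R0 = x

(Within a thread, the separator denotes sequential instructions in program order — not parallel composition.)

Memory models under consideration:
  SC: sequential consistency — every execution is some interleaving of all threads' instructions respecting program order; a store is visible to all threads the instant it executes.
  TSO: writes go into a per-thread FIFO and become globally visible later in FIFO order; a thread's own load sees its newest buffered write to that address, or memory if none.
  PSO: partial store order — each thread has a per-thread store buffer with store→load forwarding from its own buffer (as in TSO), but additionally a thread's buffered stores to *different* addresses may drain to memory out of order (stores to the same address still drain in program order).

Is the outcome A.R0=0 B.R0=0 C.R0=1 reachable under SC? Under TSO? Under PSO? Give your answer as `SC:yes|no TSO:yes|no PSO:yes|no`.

outcome vector order: (A.R0,B.R0,C.R0)
[SC] allowed = {001 011 200 201 210 211}
[TSO] allowed = {000 001 010 011 200 201 210 211}
[PSO] allowed = {000 001 010 011 200 201 210 211}
target 001 ∈ {SC,TSO,PSO}

SC:yes TSO:yes PSO:yes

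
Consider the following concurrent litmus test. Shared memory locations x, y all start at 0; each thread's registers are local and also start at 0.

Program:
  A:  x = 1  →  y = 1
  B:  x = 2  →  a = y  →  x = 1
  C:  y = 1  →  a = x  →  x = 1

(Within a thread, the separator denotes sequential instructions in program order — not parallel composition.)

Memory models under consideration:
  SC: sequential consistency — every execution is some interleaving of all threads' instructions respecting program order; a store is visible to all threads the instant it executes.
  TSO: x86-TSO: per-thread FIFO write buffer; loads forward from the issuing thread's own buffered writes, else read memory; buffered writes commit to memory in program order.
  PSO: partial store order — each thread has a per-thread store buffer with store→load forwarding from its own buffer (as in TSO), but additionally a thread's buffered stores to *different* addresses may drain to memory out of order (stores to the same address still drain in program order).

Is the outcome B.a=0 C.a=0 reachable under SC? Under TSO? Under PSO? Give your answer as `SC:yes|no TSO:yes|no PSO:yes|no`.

outcome vector order: (B.a,C.a)
SC (5): (0,1); (0,2); (1,0); (1,1); (1,2)
TSO (6): (0,0); (0,1); (0,2); (1,0); (1,1); (1,2)
PSO (6): (0,0); (0,1); (0,2); (1,0); (1,1); (1,2)
target (0,0) ∈ {TSO,PSO}

SC:no TSO:yes PSO:yes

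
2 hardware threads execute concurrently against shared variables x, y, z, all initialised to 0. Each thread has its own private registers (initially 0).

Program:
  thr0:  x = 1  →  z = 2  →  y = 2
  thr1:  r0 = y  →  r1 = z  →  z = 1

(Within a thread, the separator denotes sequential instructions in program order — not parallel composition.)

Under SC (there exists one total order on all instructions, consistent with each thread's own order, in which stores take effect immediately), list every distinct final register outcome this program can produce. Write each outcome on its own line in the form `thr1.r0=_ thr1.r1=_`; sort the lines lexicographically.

outcome vector order: (thr1.r0,thr1.r1)
|SC outcomes| = 3

thr1.r0=0 thr1.r1=0
thr1.r0=0 thr1.r1=2
thr1.r0=2 thr1.r1=2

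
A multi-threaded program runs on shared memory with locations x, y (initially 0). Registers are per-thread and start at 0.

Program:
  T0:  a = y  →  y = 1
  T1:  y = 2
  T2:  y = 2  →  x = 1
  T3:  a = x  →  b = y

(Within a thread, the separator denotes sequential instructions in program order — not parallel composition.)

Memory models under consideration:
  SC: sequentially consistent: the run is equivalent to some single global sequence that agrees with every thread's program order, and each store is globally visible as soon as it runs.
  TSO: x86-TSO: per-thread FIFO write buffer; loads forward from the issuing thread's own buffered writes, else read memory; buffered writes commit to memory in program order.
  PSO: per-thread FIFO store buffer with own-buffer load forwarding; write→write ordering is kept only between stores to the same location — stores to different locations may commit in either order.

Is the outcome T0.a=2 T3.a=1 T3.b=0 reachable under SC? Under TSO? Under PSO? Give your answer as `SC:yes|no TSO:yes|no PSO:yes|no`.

SC:no TSO:no PSO:yes

outcome vector order: (T0.a,T3.a,T3.b)
under SC → <0 0 0>; <0 0 1>; <0 0 2>; <0 1 1>; <0 1 2>; <2 0 0>; <2 0 1>; <2 0 2>; <2 1 1>; <2 1 2>
under TSO → <0 0 0>; <0 0 1>; <0 0 2>; <0 1 1>; <0 1 2>; <2 0 0>; <2 0 1>; <2 0 2>; <2 1 1>; <2 1 2>
under PSO → <0 0 0>; <0 0 1>; <0 0 2>; <0 1 0>; <0 1 1>; <0 1 2>; <2 0 0>; <2 0 1>; <2 0 2>; <2 1 0>; <2 1 1>; <2 1 2>
target <2 1 0> ∈ {PSO}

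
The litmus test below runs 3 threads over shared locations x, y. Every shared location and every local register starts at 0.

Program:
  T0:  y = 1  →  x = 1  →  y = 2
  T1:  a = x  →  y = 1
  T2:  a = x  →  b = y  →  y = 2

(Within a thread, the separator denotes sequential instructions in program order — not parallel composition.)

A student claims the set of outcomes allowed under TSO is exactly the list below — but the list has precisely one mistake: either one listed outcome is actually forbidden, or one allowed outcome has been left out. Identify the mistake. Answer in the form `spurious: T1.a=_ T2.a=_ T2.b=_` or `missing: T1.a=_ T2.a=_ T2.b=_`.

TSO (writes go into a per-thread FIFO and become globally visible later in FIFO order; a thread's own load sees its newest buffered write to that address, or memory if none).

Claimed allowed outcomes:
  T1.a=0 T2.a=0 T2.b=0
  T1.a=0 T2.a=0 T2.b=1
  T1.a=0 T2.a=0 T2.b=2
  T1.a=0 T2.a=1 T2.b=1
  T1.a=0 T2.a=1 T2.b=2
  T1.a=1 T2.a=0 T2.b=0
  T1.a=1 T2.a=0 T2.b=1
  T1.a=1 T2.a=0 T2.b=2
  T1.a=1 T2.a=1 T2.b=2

missing: T1.a=1 T2.a=1 T2.b=1

outcome vector order: (T1.a,T2.a,T2.b)
TSO: 10 outcomes — {0/0/0, 0/0/1, 0/0/2, 0/1/1, 0/1/2, 1/0/0, 1/0/1, 1/0/2, 1/1/1, 1/1/2}
TSO∖claimed = {1/1/1}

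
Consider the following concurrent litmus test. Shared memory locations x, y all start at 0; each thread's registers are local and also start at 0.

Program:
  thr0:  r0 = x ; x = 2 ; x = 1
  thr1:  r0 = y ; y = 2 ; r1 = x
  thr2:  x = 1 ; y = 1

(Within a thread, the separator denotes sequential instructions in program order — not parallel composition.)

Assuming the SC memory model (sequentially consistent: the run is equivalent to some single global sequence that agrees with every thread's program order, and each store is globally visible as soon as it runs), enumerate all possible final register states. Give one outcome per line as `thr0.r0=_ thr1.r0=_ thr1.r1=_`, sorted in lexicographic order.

thr0.r0=0 thr1.r0=0 thr1.r1=0
thr0.r0=0 thr1.r0=0 thr1.r1=1
thr0.r0=0 thr1.r0=0 thr1.r1=2
thr0.r0=0 thr1.r0=1 thr1.r1=1
thr0.r0=0 thr1.r0=1 thr1.r1=2
thr0.r0=1 thr1.r0=0 thr1.r1=0
thr0.r0=1 thr1.r0=0 thr1.r1=1
thr0.r0=1 thr1.r0=0 thr1.r1=2
thr0.r0=1 thr1.r0=1 thr1.r1=1
thr0.r0=1 thr1.r0=1 thr1.r1=2

outcome vector order: (thr0.r0,thr1.r0,thr1.r1)
|SC outcomes| = 10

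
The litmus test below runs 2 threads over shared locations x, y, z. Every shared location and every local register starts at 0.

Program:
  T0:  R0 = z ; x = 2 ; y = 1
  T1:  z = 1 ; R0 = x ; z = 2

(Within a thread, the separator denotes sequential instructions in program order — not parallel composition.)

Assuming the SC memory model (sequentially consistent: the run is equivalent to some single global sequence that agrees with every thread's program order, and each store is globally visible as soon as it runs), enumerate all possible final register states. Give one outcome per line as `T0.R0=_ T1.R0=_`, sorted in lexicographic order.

outcome vector order: (T0.R0,T1.R0)
|SC outcomes| = 5

T0.R0=0 T1.R0=0
T0.R0=0 T1.R0=2
T0.R0=1 T1.R0=0
T0.R0=1 T1.R0=2
T0.R0=2 T1.R0=0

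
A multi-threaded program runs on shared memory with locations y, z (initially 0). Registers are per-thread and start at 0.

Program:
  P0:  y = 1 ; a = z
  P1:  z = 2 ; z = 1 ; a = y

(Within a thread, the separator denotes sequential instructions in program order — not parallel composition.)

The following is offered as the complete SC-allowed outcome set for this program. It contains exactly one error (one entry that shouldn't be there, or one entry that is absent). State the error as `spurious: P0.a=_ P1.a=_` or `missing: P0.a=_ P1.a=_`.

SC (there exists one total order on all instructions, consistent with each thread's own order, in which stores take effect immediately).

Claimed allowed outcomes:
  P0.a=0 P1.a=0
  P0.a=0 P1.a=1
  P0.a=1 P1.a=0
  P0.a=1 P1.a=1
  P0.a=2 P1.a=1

spurious: P0.a=0 P1.a=0

outcome vector order: (P0.a,P1.a)
SC: 4 outcomes — {0/1; 1/0; 1/1; 2/1}
claimed∖SC = {0/0}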